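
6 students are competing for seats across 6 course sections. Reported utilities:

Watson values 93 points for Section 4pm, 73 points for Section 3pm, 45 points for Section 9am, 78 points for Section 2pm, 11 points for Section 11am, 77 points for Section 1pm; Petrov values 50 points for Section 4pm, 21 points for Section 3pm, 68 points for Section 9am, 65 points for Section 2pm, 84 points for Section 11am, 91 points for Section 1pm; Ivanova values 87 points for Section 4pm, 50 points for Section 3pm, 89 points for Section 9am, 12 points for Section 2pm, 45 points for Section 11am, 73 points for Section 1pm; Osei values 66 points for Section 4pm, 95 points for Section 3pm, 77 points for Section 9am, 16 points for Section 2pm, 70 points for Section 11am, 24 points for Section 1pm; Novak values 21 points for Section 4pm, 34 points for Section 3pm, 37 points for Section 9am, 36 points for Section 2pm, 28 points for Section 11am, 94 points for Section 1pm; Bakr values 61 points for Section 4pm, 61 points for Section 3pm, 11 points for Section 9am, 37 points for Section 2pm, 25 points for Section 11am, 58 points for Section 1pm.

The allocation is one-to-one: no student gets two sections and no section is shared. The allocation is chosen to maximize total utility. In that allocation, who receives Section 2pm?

This is the linear assignment problem.
Optimal: Watson→Section 2pm (78 points), Petrov→Section 11am (84 points), Ivanova→Section 9am (89 points), Osei→Section 3pm (95 points), Novak→Section 1pm (94 points), Bakr→Section 4pm (61 points) — total 78+84+89+95+94+61 = 501 points.
Max-entry greedy (repeatedly take the single best remaining cell) gives 492 points, worse by 9.
Watson's own top section is Section 4pm (93 points), but forcing Watson→Section 4pm and reassigning the rest optimally gives only 492 points — worse by 9.

Watson receives Section 2pm.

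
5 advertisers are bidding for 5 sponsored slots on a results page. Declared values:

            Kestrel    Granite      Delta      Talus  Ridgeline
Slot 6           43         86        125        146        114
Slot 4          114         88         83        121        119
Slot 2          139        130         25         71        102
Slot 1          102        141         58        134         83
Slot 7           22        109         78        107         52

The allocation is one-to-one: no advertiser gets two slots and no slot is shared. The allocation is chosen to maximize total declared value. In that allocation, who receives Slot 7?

Optimal: Kestrel→Slot 2 ($139), Granite→Slot 1 ($141), Delta→Slot 6 ($125), Talus→Slot 7 ($107), Ridgeline→Slot 4 ($119) — total 139+141+125+107+119 = $631.
Max-entry greedy (repeatedly take the single best remaining cell) gives $623, worse by 8.
Every other assignment is strictly worse.
Talus's own top slot is Slot 6 ($146), but forcing Talus→Slot 6 and reassigning the rest optimally gives only $623 — worse by 8.

Talus receives Slot 7.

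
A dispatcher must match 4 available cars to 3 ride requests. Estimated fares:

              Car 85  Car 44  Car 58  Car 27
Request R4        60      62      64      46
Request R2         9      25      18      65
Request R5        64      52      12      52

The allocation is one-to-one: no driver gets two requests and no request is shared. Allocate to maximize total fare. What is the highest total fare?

Optimal: Car 58→Request R4 ($64), Car 27→Request R2 ($65), Car 85→Request R5 ($64) — total 64+65+64 = $193.
Row-greedy (each driver in turn takes its best remaining request) gives $144, worse by 49.
Swapping Car 27↔Car 58 (Car 27→Request R4 $46, Car 58→Request R2 $18) loses 65.

Max total: $193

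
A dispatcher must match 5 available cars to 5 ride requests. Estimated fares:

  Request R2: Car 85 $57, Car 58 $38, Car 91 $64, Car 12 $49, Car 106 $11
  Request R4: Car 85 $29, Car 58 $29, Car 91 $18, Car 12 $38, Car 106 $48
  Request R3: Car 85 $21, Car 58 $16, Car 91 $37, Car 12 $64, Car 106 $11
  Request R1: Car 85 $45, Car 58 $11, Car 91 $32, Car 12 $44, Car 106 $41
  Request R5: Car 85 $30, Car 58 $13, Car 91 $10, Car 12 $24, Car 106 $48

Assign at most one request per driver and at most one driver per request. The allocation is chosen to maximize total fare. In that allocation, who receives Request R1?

Car 85 receives Request R1.

Optimal: Car 85→Request R1 ($45), Car 58→Request R4 ($29), Car 91→Request R2 ($64), Car 12→Request R3 ($64), Car 106→Request R5 ($48) — total 45+29+64+64+48 = $250.
Row-greedy (each driver in turn takes its best remaining request) gives $215, worse by 35.
Car 85's own top request is Request R2 ($57), but forcing Car 85→Request R2 and reassigning the rest optimally gives only $230 — worse by 20.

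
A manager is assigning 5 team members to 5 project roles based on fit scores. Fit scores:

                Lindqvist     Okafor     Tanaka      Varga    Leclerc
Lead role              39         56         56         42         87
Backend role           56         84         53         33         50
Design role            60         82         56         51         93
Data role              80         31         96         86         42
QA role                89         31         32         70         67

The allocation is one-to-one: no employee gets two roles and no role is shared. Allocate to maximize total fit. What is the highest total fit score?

Optimal: Lindqvist→QA role (89 pts), Okafor→Backend role (84 pts), Tanaka→Lead role (56 pts), Varga→Data role (86 pts), Leclerc→Design role (93 pts) — total 89+84+56+86+93 = 408 pts.
Row-greedy (each employee in turn takes its best remaining role) gives 407 pts, worse by 1.

Maximum total: 408 pts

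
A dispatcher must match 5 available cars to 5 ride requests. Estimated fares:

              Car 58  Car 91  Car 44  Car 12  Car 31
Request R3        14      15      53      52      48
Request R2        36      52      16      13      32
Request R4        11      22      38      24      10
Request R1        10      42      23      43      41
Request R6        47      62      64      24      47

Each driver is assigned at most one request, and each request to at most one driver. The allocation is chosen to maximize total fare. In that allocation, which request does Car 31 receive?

Optimal: Car 58→Request R6 ($47), Car 91→Request R2 ($52), Car 44→Request R4 ($38), Car 12→Request R3 ($52), Car 31→Request R1 ($41) — total 47+52+38+52+41 = $230.
Row-greedy (each driver in turn takes its best remaining request) gives $205, worse by 25.
Next-best assignment: Car 58→Request R2, Car 91→Request R6, Car 44→Request R4, Car 12→Request R3, Car 31→Request R1 = $229.
Swapping Car 44↔Car 58 (Car 44→Request R6 $64, Car 58→Request R4 $11) loses 10.
No other one-to-one assignment exceeds $230.
Car 31's own top request is Request R3 ($48), but forcing Car 31→Request R3 and reassigning the rest optimally gives only $228 — worse by 2.

Car 31 receives Request R1.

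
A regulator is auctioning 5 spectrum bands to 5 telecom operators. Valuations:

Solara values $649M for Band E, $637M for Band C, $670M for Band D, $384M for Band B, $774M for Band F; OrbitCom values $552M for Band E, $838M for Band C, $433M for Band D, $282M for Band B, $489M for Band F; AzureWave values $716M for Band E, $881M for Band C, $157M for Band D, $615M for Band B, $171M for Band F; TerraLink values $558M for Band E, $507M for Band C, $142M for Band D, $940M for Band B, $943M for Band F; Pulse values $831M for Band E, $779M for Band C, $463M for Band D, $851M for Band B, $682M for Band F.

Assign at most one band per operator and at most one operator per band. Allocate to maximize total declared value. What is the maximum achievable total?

This is a one-to-one assignment (maximum-weight bipartite matching).
Optimal: Solara→Band D ($670M), OrbitCom→Band C ($838M), AzureWave→Band E ($716M), TerraLink→Band F ($943M), Pulse→Band B ($851M) — total 670+838+716+943+851 = $4018M.
Next-best assignment: Solara→Band D, OrbitCom→Band E, AzureWave→Band C, TerraLink→Band F, Pulse→Band B = $3897M.

Maximum total: $4018M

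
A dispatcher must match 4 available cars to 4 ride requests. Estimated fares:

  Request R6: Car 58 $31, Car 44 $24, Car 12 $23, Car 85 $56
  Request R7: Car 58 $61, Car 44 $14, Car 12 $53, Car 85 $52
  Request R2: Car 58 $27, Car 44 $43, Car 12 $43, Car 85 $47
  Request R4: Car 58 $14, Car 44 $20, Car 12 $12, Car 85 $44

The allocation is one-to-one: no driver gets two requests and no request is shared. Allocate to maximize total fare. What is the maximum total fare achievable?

Max total: $180

This is the linear assignment problem.
Optimal: Car 58→Request R7 ($61), Car 44→Request R4 ($20), Car 12→Request R2 ($43), Car 85→Request R6 ($56) — total 61+20+43+56 = $180.
Max-entry greedy (repeatedly take the single best remaining cell) gives $172, worse by 8.
Next-best assignment: Car 58→Request R7, Car 44→Request R6, Car 12→Request R2, Car 85→Request R4 = $172.
Swapping Car 85↔Car 44 (Car 85→Request R4 $44, Car 44→Request R6 $24) loses 8.
No other one-to-one assignment exceeds $180.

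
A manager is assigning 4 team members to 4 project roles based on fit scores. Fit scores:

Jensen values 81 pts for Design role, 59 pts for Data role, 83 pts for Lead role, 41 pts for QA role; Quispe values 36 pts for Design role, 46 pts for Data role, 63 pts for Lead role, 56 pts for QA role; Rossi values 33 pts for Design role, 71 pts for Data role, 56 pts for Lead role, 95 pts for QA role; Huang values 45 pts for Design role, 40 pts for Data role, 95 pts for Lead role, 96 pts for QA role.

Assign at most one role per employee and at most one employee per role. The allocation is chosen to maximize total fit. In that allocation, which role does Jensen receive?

Jensen receives Design role.

This is a one-to-one assignment (maximum-weight bipartite matching).
Optimal: Jensen→Design role (81 pts), Quispe→Data role (46 pts), Rossi→QA role (95 pts), Huang→Lead role (95 pts) — total 81+46+95+95 = 317 pts.
Next-best assignment: Jensen→Design role, Quispe→Lead role, Rossi→Data role, Huang→QA role = 311 pts.
Jensen's own top role is Lead role (83 pts), but forcing Jensen→Lead role and reassigning the rest optimally gives only 286 pts — worse by 31.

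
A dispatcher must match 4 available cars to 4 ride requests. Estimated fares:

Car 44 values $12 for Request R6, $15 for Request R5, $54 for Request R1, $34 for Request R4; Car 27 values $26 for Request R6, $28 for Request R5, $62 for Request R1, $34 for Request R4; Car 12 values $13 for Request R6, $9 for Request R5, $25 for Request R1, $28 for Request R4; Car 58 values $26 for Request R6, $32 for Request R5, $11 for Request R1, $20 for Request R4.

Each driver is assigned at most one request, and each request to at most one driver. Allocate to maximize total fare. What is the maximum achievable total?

Optimal: Car 44→Request R4 ($34), Car 27→Request R1 ($62), Car 12→Request R6 ($13), Car 58→Request R5 ($32) — total 34+62+13+32 = $141.
Column-greedy (each request in turn goes to its best remaining driver) gives $140, worse by 1.
Next-best assignment: Car 44→Request R1, Car 27→Request R6, Car 12→Request R4, Car 58→Request R5 = $140.
No other one-to-one assignment exceeds $141.

Max total: $141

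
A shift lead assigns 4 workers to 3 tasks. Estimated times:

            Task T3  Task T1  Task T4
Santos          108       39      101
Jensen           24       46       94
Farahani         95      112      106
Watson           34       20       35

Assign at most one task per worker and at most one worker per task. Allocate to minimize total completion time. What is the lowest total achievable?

Min total: 98 min

Treat this as an assignment problem: match each worker to one task.
Optimal: Jensen→Task T3 (24 min), Santos→Task T1 (39 min), Watson→Task T4 (35 min) — total 24+39+35 = 98 min.
Column-greedy (each task in turn goes to its cheapest remaining worker) gives 145 min, worse by 47.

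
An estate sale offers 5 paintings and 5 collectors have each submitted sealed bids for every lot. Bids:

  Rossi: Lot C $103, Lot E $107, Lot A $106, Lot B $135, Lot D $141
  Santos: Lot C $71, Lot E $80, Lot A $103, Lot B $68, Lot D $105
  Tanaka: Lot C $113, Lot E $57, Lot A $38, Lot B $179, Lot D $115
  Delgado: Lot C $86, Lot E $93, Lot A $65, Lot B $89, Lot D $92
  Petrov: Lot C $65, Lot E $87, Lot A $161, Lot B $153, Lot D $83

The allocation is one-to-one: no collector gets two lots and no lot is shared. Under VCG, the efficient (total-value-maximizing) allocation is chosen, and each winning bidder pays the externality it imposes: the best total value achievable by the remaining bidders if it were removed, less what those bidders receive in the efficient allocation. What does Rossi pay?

Rossi pays $32.

Efficient allocation: Rossi→Lot D ($141), Santos→Lot E ($80), Tanaka→Lot B ($179), Delgado→Lot C ($86), Petrov→Lot A ($161); total welfare W = $647.
Rossi receives Lot D at value $141, so the others get W − 141 = $506.
Without Rossi: best allocation of the remaining 4 bidders over all 5 lots is Santos→Lot D ($105), Tanaka→Lot B ($179), Delgado→Lot E ($93), Petrov→Lot A ($161), total $538.
VCG payment = (others' best without Rossi) − (others' welfare with Rossi) = 538 − 506 = $32.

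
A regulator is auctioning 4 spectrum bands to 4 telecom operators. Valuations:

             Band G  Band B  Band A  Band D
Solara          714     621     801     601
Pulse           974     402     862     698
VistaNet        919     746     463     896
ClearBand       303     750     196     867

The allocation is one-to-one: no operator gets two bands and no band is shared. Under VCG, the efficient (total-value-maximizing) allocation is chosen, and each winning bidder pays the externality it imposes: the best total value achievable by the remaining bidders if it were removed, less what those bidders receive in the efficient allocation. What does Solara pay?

Efficient allocation: Solara→Band A ($801M), Pulse→Band G ($974M), VistaNet→Band D ($896M), ClearBand→Band B ($750M); total welfare W = $3421M.
Solara receives Band A at value $801M, so the others get W − 801 = $2620M.
Without Solara: best allocation of the remaining 3 bidders over all 4 bands is Pulse→Band A ($862M), VistaNet→Band G ($919M), ClearBand→Band D ($867M), total $2648M.
VCG payment = (others' best without Solara) − (others' welfare with Solara) = 2648 − 2620 = $28M.

Solara pays $28M.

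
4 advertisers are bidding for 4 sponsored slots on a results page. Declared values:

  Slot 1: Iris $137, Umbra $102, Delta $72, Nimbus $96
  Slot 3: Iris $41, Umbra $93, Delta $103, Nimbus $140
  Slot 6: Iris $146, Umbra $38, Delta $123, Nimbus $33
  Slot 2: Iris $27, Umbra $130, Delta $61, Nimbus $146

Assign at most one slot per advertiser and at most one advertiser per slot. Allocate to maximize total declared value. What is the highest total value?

Optimal: Iris→Slot 1 ($137), Umbra→Slot 2 ($130), Delta→Slot 6 ($123), Nimbus→Slot 3 ($140) — total 137+130+123+140 = $530.
Row-greedy (each advertiser in turn takes its best remaining slot) gives $475, worse by 55.

Maximum total: $530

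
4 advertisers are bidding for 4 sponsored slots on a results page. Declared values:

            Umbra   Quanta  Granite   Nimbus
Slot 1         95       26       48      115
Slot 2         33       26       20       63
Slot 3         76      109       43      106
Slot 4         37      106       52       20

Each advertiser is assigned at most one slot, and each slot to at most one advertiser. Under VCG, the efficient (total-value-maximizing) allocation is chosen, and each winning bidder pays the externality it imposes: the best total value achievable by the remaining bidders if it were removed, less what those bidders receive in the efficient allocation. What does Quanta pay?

Efficient allocation: Umbra→Slot 1 ($95), Quanta→Slot 4 ($106), Granite→Slot 2 ($20), Nimbus→Slot 3 ($106); total welfare W = $327.
Quanta receives Slot 4 at value $106, so the others get W − 106 = $221.
Without Quanta: best allocation of the remaining 3 bidders over all 4 slots is Umbra→Slot 1 ($95), Granite→Slot 4 ($52), Nimbus→Slot 3 ($106), total $253.
VCG payment = (others' best without Quanta) − (others' welfare with Quanta) = 253 − 221 = $32.

Quanta pays $32.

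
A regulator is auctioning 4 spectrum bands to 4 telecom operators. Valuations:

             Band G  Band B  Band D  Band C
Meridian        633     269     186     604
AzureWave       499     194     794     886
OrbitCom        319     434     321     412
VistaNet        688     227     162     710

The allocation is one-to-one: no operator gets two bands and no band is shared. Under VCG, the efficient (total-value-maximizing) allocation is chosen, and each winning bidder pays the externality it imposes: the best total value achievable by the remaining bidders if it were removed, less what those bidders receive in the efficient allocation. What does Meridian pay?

Efficient allocation: Meridian→Band G ($633M), AzureWave→Band D ($794M), OrbitCom→Band B ($434M), VistaNet→Band C ($710M); total welfare W = $2571M.
Meridian receives Band G at value $633M, so the others get W − 633 = $1938M.
Without Meridian: best allocation of the remaining 3 bidders over all 4 bands is AzureWave→Band C ($886M), OrbitCom→Band B ($434M), VistaNet→Band G ($688M), total $2008M.
VCG payment = (others' best without Meridian) − (others' welfare with Meridian) = 2008 − 1938 = $70M.

Meridian pays $70M.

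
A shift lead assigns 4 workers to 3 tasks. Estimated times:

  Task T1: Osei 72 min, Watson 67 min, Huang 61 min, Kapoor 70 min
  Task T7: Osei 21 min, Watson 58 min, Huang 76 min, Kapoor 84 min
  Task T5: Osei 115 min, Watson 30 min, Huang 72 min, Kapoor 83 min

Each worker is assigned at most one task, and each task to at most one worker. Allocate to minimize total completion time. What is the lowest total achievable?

Treat this as an assignment problem: match each worker to one task.
Optimal: Huang→Task T1 (61 min), Osei→Task T7 (21 min), Watson→Task T5 (30 min) — total 61+21+30 = 112 min.
Swapping Osei↔Huang (Osei→Task T1 72 min, Huang→Task T7 76 min) adds 66.
No other one-to-one assignment undercuts 112 min.

Min total: 112 min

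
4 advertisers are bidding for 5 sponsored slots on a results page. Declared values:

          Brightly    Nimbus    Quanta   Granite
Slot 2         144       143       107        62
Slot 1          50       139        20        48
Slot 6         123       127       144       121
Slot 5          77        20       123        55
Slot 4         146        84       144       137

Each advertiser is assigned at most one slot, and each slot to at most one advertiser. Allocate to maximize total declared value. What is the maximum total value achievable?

Optimal: Brightly→Slot 2 ($144), Nimbus→Slot 1 ($139), Quanta→Slot 6 ($144), Granite→Slot 4 ($137) — total 144+139+144+137 = $564.
Row-greedy (each advertiser in turn takes its best remaining slot) gives $488, worse by 76.
Every other assignment is strictly worse.

Maximum total: $564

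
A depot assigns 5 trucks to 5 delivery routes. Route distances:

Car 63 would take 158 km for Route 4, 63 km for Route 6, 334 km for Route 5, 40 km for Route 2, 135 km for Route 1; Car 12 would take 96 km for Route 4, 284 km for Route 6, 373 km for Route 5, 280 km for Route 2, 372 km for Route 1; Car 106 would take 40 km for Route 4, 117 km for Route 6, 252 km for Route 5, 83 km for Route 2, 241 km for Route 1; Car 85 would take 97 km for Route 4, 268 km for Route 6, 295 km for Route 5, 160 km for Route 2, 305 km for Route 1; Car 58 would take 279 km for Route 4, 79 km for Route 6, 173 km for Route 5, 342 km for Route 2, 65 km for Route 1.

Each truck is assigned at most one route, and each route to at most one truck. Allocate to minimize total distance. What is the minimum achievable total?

Minimum total: 602 km

Treat this as an assignment problem: match each truck to one route.
Optimal: Car 63→Route 6 (63 km), Car 12→Route 4 (96 km), Car 106→Route 2 (83 km), Car 85→Route 5 (295 km), Car 58→Route 1 (65 km) — total 63+96+83+295+65 = 602 km.
Column-greedy (each route in turn goes to its cheapest remaining truck) gives 808 km, worse by 206.
Swapping Car 58↔Car 63 (Car 58→Route 6 79 km, Car 63→Route 1 135 km) adds 86.
No other one-to-one assignment undercuts 602 km.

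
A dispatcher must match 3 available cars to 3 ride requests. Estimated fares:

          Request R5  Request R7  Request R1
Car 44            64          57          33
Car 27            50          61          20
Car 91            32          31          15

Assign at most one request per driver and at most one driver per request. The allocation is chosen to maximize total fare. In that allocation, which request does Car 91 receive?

Treat this as an assignment problem: match each driver to one request.
Optimal: Car 44→Request R5 ($64), Car 27→Request R7 ($61), Car 91→Request R1 ($15) — total 64+61+15 = $140.
Checked against all permutations: $140 is optimal.
Car 91's own top request is Request R5 ($32), but forcing Car 91→Request R5 and reassigning the rest optimally gives only $126 — worse by 14.

Car 91 receives Request R1.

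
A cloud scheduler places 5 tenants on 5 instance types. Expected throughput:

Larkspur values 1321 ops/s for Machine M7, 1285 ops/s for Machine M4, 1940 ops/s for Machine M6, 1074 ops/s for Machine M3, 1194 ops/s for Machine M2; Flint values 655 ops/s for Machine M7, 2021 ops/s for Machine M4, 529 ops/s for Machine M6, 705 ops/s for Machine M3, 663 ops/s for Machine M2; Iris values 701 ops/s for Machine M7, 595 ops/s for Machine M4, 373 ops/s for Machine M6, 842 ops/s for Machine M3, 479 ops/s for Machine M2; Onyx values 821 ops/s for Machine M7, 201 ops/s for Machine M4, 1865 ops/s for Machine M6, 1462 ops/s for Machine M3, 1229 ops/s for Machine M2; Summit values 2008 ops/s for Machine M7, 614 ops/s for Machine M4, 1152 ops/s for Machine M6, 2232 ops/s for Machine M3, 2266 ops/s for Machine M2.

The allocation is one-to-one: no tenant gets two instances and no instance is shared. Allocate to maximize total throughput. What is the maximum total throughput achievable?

This is the linear assignment problem.
Optimal: Larkspur→Machine M6 (1940 ops/s), Flint→Machine M4 (2021 ops/s), Iris→Machine M7 (701 ops/s), Onyx→Machine M3 (1462 ops/s), Summit→Machine M2 (2266 ops/s) — total 1940+2021+701+1462+2266 = 8390 ops/s.
Next-best assignment: Larkspur→Machine M7, Flint→Machine M4, Iris→Machine M3, Onyx→Machine M6, Summit→Machine M2 = 8315 ops/s.
Swapping Summit↔Iris (Summit→Machine M7 2008 ops/s, Iris→Machine M2 479 ops/s) loses 480.
Checked against all permutations: 8390 ops/s is optimal.

Maximum total: 8390 ops/s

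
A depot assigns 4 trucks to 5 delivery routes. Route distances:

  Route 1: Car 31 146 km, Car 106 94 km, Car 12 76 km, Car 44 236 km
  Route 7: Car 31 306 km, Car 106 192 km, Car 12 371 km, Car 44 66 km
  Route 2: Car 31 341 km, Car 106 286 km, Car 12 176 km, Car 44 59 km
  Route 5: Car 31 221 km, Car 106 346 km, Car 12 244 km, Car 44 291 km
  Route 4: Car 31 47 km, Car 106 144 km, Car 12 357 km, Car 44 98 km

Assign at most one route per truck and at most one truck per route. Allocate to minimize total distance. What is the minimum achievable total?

Optimal: Car 31→Route 4 (47 km), Car 106→Route 7 (192 km), Car 12→Route 1 (76 km), Car 44→Route 2 (59 km) — total 47+192+76+59 = 374 km.
Column-greedy (each route in turn goes to its cheapest remaining truck) gives 649 km, worse by 275.
Next-best assignment: Car 31→Route 4, Car 106→Route 1, Car 12→Route 2, Car 44→Route 7 = 383 km.

Minimum total: 374 km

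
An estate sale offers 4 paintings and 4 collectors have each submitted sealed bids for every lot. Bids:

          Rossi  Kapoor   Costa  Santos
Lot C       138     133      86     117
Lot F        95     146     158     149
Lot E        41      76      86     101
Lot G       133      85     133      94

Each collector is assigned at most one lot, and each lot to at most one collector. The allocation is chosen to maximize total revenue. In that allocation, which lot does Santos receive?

Optimal: Rossi→Lot G ($133), Kapoor→Lot C ($133), Costa→Lot F ($158), Santos→Lot E ($101) — total 133+133+158+101 = $525.
Column-greedy (each lot in turn goes to its best remaining collector) gives $482, worse by 43.
Swapping Kapoor↔Rossi (Kapoor→Lot G $85, Rossi→Lot C $138) loses 43.
Santos's own top lot is Lot F ($149), but forcing Santos→Lot F and reassigning the rest optimally gives only $501 — worse by 24.

Santos receives Lot E.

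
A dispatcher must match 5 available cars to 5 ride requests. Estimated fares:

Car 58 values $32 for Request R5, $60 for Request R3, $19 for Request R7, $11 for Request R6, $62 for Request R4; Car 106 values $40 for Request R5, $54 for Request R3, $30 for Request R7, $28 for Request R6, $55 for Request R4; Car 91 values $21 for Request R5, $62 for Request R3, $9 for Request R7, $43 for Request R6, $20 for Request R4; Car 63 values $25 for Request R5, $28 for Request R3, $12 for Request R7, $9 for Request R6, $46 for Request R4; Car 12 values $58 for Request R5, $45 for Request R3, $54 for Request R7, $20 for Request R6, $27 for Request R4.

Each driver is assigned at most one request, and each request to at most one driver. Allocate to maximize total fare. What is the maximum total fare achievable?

Maximum total: $243

Optimal: Car 58→Request R3 ($60), Car 106→Request R5 ($40), Car 91→Request R6 ($43), Car 63→Request R4 ($46), Car 12→Request R7 ($54) — total 60+40+43+46+54 = $243.
Row-greedy (each driver in turn takes its best remaining request) gives $238, worse by 5.
Checked against all permutations: $243 is optimal.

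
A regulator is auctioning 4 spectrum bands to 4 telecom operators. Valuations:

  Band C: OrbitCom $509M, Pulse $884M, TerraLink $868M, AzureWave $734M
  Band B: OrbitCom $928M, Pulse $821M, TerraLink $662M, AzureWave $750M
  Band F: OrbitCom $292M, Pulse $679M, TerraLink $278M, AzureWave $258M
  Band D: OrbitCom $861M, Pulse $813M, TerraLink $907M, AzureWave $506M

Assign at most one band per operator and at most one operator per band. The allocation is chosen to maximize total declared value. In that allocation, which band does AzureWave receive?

AzureWave receives Band C.

This is a one-to-one assignment (maximum-weight bipartite matching).
Optimal: OrbitCom→Band B ($928M), Pulse→Band F ($679M), TerraLink→Band D ($907M), AzureWave→Band C ($734M) — total 928+679+907+734 = $3248M.
Column-greedy (each band in turn goes to its best remaining operator) gives $2596M, worse by 652.
AzureWave's own top band is Band B ($750M), but forcing AzureWave→Band B and reassigning the rest optimally gives only $3158M — worse by 90.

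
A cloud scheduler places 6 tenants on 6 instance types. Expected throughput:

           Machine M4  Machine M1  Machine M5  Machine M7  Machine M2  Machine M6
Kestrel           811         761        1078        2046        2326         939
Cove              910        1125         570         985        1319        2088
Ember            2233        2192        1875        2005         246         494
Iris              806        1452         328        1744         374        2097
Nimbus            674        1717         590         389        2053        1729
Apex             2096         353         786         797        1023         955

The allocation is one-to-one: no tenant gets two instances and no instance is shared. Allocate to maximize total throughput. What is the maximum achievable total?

Max total: 11846 ops/s

This is the linear assignment problem.
Optimal: Kestrel→Machine M2 (2326 ops/s), Cove→Machine M6 (2088 ops/s), Ember→Machine M5 (1875 ops/s), Iris→Machine M7 (1744 ops/s), Nimbus→Machine M1 (1717 ops/s), Apex→Machine M4 (2096 ops/s) — total 2326+2088+1875+1744+1717+2096 = 11846 ops/s.
Column-greedy (each instance in turn goes to its best remaining tenant) gives 9046 ops/s, worse by 2800.
Swapping Ember↔Kestrel (Ember→Machine M2 246 ops/s, Kestrel→Machine M5 1078 ops/s) loses 2877.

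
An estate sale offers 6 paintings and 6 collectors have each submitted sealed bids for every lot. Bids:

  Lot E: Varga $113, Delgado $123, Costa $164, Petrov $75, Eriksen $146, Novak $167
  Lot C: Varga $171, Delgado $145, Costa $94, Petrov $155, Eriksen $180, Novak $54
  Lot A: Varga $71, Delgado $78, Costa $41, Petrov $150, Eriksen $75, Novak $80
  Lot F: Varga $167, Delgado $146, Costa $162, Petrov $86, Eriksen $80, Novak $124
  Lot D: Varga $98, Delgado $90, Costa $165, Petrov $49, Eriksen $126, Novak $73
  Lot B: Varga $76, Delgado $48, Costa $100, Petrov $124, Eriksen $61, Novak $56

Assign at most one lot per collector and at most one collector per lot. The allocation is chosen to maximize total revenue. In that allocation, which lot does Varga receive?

Varga receives Lot B.

Optimal: Varga→Lot B ($76), Delgado→Lot F ($146), Costa→Lot D ($165), Petrov→Lot A ($150), Eriksen→Lot C ($180), Novak→Lot E ($167) — total 76+146+165+150+180+167 = $884.
Row-greedy (each collector in turn takes its best remaining lot) gives $834, worse by 50.
Varga's own top lot is Lot C ($171), but forcing Varga→Lot C and reassigning the rest optimally gives only $860 — worse by 24.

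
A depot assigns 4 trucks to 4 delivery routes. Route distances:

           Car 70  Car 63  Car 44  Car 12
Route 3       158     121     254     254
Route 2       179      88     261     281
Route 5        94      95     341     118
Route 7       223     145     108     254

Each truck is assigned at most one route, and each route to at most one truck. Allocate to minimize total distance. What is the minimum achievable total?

Optimal: Car 70→Route 3 (158 km), Car 63→Route 2 (88 km), Car 44→Route 7 (108 km), Car 12→Route 5 (118 km) — total 158+88+108+118 = 472 km.
Min-entry greedy (repeatedly take the single cheapest remaining cell) gives 544 km, worse by 72.
Next-best assignment: Car 70→Route 2, Car 63→Route 3, Car 44→Route 7, Car 12→Route 5 = 526 km.

Minimum total: 472 km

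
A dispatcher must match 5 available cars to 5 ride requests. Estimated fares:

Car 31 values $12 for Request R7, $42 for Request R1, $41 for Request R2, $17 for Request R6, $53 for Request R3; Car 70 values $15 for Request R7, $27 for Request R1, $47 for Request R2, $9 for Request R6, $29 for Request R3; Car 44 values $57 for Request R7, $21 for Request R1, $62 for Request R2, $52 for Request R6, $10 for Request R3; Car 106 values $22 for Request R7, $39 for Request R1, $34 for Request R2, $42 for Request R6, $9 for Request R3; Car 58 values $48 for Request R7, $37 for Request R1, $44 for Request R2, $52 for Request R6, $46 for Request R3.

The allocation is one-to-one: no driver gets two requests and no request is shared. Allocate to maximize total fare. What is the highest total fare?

Maximum total: $248

Optimal: Car 31→Request R3 ($53), Car 70→Request R2 ($47), Car 44→Request R7 ($57), Car 106→Request R1 ($39), Car 58→Request R6 ($52) — total 53+47+57+39+52 = $248.
Row-greedy (each driver in turn takes its best remaining request) gives $236, worse by 12.
Next-best assignment: Car 31→Request R3, Car 70→Request R2, Car 44→Request R6, Car 106→Request R1, Car 58→Request R7 = $239.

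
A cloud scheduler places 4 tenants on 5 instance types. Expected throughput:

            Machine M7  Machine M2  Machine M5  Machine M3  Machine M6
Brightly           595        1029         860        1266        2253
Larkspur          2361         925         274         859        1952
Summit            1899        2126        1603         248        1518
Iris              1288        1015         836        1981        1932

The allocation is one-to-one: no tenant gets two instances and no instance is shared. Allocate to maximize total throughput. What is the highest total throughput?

This is a one-to-one assignment (maximum-weight bipartite matching).
Optimal: Brightly→Machine M6 (2253 ops/s), Larkspur→Machine M7 (2361 ops/s), Summit→Machine M2 (2126 ops/s), Iris→Machine M3 (1981 ops/s) — total 2253+2361+2126+1981 = 8721 ops/s.
Column-greedy (each instance in turn goes to its best remaining tenant) gives 7328 ops/s, worse by 1393.

Max total: 8721 ops/s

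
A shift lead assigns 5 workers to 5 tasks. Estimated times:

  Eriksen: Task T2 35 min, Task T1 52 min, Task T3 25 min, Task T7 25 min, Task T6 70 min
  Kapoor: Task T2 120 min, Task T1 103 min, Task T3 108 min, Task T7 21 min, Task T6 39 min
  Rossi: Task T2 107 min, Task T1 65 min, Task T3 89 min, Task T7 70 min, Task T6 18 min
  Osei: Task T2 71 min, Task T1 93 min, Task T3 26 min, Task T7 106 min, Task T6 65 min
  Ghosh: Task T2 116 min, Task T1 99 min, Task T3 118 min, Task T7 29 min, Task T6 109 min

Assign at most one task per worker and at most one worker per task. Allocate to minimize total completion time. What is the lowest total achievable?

This is a one-to-one assignment (minimum-cost bipartite matching).
Optimal: Eriksen→Task T2 (35 min), Kapoor→Task T6 (39 min), Rossi→Task T1 (65 min), Osei→Task T3 (26 min), Ghosh→Task T7 (29 min) — total 35+39+65+26+29 = 194 min.
Min-entry greedy (repeatedly take the single cheapest remaining cell) gives 234 min, worse by 40.
Next-best assignment: Eriksen→Task T2, Kapoor→Task T7, Rossi→Task T6, Osei→Task T3, Ghosh→Task T1 = 199 min.

Minimum total: 194 min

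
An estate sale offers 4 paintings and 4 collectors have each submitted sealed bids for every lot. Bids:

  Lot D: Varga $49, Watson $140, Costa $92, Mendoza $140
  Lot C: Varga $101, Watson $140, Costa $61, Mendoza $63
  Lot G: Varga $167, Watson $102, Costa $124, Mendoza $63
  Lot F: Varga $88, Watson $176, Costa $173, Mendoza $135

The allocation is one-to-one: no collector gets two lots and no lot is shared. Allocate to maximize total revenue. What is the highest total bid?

This is a one-to-one assignment (maximum-weight bipartite matching).
Optimal: Varga→Lot G ($167), Watson→Lot C ($140), Costa→Lot F ($173), Mendoza→Lot D ($140) — total 167+140+173+140 = $620.
Column-greedy (each lot in turn goes to its best remaining collector) gives $500, worse by 120.

Maximum total: $620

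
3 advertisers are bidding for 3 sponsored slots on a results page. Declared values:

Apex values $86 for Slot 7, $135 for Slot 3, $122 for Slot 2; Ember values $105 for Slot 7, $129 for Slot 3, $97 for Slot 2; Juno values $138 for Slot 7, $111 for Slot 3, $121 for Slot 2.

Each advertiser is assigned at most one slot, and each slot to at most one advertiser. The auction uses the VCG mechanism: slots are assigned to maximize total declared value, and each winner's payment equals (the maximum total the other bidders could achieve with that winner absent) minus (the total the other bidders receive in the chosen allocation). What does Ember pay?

Efficient allocation: Apex→Slot 2 ($122), Ember→Slot 3 ($129), Juno→Slot 7 ($138); total welfare W = $389.
Ember receives Slot 3 at value $129, so the others get W − 129 = $260.
Without Ember: best allocation of the remaining 2 bidders over all 3 slots is Apex→Slot 3 ($135), Juno→Slot 7 ($138), total $273.
VCG payment = (others' best without Ember) − (others' welfare with Ember) = 273 − 260 = $13.

Ember pays $13.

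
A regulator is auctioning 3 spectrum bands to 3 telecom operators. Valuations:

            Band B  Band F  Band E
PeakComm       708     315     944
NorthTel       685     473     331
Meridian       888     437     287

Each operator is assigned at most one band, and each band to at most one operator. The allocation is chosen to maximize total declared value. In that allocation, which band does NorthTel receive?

NorthTel receives Band F.

This is the linear assignment problem.
Optimal: PeakComm→Band E ($944M), NorthTel→Band F ($473M), Meridian→Band B ($888M) — total 944+473+888 = $2305M.
Row-greedy (each operator in turn takes its best remaining band) gives $2066M, worse by 239.
Next-best assignment: PeakComm→Band E, NorthTel→Band B, Meridian→Band F = $2066M.
NorthTel's own top band is Band B ($685M), but forcing NorthTel→Band B and reassigning the rest optimally gives only $2066M — worse by 239.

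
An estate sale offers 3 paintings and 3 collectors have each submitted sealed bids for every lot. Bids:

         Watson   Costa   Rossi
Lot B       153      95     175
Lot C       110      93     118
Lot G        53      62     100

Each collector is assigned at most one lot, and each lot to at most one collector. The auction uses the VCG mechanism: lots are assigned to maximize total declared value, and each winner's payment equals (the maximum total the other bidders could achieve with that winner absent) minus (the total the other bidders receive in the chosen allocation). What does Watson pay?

Efficient allocation: Watson→Lot C ($110), Costa→Lot G ($62), Rossi→Lot B ($175); total welfare W = $347.
Watson receives Lot C at value $110, so the others get W − 110 = $237.
Without Watson: best allocation of the remaining 2 bidders over all 3 lots is Costa→Lot C ($93), Rossi→Lot B ($175), total $268.
VCG payment = (others' best without Watson) − (others' welfare with Watson) = 268 − 237 = $31.

Watson pays $31.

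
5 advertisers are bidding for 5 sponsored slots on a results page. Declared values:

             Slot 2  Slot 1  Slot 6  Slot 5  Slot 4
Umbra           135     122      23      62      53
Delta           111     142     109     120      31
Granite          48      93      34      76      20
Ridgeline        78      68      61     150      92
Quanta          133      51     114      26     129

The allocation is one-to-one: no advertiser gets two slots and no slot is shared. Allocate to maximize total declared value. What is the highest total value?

Max total: $616

Optimal: Umbra→Slot 2 ($135), Delta→Slot 6 ($109), Granite→Slot 1 ($93), Ridgeline→Slot 5 ($150), Quanta→Slot 4 ($129) — total 135+109+93+150+129 = $616.
Column-greedy (each slot in turn goes to its best remaining advertiser) gives $561, worse by 55.
Checked against all permutations: $616 is optimal.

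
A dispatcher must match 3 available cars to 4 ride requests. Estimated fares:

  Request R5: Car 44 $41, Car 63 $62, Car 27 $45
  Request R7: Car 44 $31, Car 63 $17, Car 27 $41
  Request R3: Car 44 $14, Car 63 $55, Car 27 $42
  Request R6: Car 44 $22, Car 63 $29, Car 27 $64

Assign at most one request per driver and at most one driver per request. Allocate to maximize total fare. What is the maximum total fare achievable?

Optimal: Car 44→Request R5 ($41), Car 63→Request R3 ($55), Car 27→Request R6 ($64) — total 41+55+64 = $160.
Swapping Car 63↔Car 44 (Car 63→Request R5 $62, Car 44→Request R3 $14) loses 20.

Maximum total: $160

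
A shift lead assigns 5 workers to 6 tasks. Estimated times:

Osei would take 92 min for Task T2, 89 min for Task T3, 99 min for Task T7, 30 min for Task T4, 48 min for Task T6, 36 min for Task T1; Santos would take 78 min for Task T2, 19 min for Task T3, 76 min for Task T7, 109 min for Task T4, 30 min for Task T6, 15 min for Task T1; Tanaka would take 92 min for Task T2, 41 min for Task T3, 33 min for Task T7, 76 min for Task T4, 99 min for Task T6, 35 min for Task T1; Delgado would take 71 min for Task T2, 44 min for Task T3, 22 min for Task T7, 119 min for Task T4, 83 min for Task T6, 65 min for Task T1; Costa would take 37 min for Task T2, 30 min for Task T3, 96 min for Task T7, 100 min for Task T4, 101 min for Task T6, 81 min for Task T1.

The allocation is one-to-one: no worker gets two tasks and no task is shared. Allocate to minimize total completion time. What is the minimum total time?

Optimal: Osei→Task T4 (30 min), Santos→Task T3 (19 min), Tanaka→Task T1 (35 min), Delgado→Task T7 (22 min), Costa→Task T2 (37 min) — total 30+19+35+22+37 = 143 min.
Column-greedy (each task in turn goes to its cheapest remaining worker) gives 207 min, worse by 64.
Swapping Santos↔Osei (Santos→Task T4 109 min, Osei→Task T3 89 min) adds 149.
Every other assignment is strictly worse.

Minimum total: 143 min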